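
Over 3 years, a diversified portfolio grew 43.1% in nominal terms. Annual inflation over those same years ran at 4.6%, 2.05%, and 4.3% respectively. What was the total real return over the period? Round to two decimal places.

Cumulative inflation factor: 1.046 × 1.0205 × 1.043 ≈ 1.11334.
Nominal growth factor: 1.43100. Real growth factor = 1.43100 / 1.11334 ≈ 1.28532.
Total real return ≈ 28.5318%.

28.53%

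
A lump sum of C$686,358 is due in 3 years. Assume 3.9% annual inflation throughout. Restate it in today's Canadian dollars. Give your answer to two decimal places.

C$611,933.26

Price-level factor over 3 years: (1 + 3.9%)^3 = 1.121622319.
Purchasing power today: C$686,358 divided by that factor.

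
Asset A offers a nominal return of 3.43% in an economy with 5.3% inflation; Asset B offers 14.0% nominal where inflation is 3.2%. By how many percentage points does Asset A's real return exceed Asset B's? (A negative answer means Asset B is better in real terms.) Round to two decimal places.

-12.24

Asset A real return: 1.0343/1.053 − 1 = -1.776%.
Asset B real return: 1.140/1.032 − 1 = 10.465%.
Difference: -1.776 − 10.465 = -12.241 pp.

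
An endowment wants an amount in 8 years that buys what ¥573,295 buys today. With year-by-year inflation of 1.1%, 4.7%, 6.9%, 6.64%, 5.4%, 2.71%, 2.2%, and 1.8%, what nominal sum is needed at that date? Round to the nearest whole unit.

Cumulative price-level factor: 1.011 × 1.047 × 1.069 × 1.0664 × 1.054 × 1.0271 × 1.022 × 1.018 ≈ 1.3590883595.
Multiplying ¥573,295 by the price-level factor gives the future nominal sum.

¥779,159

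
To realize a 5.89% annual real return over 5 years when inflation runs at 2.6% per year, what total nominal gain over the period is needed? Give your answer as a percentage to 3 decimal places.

Required annual nominal rate: (1+5.89%)(1+2.6%) − 1 = 8.64314%.
Cumulative over 5 years: (1 + 0.0864314)^5 − 1 ≈ 0.51360.

51.360%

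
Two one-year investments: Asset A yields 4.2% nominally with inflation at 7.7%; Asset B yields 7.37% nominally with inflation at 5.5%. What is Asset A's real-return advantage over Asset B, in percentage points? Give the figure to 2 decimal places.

Asset A real return: 1.042/1.077 − 1 = -3.250%.
Asset B real return: 1.0737/1.055 − 1 = 1.773%.
Difference: -3.250 − 1.773 = -5.023 pp.

-5.02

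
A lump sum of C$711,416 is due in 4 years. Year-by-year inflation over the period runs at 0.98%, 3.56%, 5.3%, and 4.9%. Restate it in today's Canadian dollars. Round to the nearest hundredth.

C$615,874.70

Price-level factor over 4 years: 1.0098 × 1.0356 × 1.053 × 1.049 ≈ 1.1551310756.
Purchasing power today: C$711,416 divided by that factor.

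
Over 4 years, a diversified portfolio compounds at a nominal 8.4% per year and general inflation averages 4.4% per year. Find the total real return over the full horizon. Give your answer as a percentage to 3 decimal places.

16.229%

The annual real rate is (1+8.4%)/(1+4.4%) − 1 = 3.8314%.
Compounded over 4 years: (1 + 0.038314)^4 − 1 ≈ 0.16229.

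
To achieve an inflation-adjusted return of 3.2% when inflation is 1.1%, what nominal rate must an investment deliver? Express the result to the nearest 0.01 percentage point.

4.34%

By the Fisher equation, 1 + r_nom = (1 + 3.2%)(1 + 1.1%) = 1.032 × 1.011 = 1.043352.
So r_nom = 4.3352%.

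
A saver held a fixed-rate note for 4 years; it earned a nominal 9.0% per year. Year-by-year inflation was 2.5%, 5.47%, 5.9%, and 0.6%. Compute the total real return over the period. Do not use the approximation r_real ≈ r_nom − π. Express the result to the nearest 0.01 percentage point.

22.56%

Cumulative inflation factor: 1.025 × 1.0547 × 1.059 × 1.006 ≈ 1.15172.
Nominal growth factor: 1.41158. Real growth factor = 1.41158 / 1.15172 ≈ 1.22563.
Total real return ≈ 22.5630%.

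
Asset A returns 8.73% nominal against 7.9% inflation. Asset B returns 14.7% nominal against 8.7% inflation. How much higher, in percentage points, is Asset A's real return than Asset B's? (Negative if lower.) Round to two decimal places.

Asset A real return: 1.0873/1.079 − 1 = 0.769%.
Asset B real return: 1.147/1.087 − 1 = 5.520%.
Difference: 0.769 − 5.520 = -4.751 pp.

-4.75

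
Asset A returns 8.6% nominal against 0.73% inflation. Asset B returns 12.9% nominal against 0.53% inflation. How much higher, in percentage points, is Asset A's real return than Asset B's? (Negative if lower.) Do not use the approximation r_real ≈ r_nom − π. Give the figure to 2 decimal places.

Asset A real return: 1.086/1.0073 − 1 = 7.813%.
Asset B real return: 1.129/1.0053 − 1 = 12.305%.
Difference: 7.813 − 12.305 = -4.492 pp.

-4.49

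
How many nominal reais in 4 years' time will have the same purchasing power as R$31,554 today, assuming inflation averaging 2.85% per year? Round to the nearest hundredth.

R$35,307.88

Cumulative price-level factor: (1+2.85%)^4 ≈ 1.1189667563.
The nominal amount required is R$31,554 scaled up by that factor.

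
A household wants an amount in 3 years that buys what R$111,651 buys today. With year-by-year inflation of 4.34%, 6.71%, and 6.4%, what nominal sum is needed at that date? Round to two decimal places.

R$132,269.65

Cumulative price-level factor: 1.0434 × 1.0671 × 1.064 ≈ 1.1846705170.
The nominal amount required is R$111,651 scaled up by that factor.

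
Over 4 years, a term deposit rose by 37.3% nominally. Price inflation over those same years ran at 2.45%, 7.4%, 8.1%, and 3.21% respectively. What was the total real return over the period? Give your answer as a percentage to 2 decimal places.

Cumulative inflation factor: 1.0245 × 1.074 × 1.081 × 1.0321 ≈ 1.22762.
Nominal growth factor: 1.37300. Real growth factor = 1.37300 / 1.22762 ≈ 1.11842.
Total real return ≈ 11.8425%.

11.84%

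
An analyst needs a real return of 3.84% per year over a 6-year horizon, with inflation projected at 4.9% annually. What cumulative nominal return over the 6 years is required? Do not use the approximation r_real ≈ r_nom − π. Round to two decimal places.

67.05%

Required annual nominal rate: (1+3.84%)(1+4.9%) − 1 = 8.92816%.
Cumulative over 6 years: (1 + 0.0892816)^6 − 1 ≈ 0.67048.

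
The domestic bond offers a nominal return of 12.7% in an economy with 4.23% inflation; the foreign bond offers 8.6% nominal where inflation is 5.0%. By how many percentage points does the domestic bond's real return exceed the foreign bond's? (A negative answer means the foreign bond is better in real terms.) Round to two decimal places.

The domestic bond real return: 1.127/1.0423 − 1 = 8.126%.
The foreign bond real return: 1.086/1.050 − 1 = 3.429%.
Difference: 8.126 − 3.429 = 4.697 pp.

4.70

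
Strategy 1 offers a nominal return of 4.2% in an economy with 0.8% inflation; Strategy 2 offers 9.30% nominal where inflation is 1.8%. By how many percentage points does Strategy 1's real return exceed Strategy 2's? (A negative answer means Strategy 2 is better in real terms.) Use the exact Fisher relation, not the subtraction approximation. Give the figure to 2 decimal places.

-3.99

Strategy 1 real return: 1.042/1.008 − 1 = 3.373%.
Strategy 2 real return: 1.0930/1.018 − 1 = 7.367%.
Difference: 3.373 − 7.367 = -3.994 pp.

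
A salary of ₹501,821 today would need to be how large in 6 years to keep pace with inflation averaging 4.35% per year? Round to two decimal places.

₹647,893.39

Cumulative price-level factor: (1+4.35%)^6 ≈ 1.2910846580.
The nominal amount required is ₹501,821 scaled up by that factor.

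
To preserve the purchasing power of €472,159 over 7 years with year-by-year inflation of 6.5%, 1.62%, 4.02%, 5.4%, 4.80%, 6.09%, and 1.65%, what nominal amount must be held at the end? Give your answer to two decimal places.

Cumulative price-level factor: 1.065 × 1.0162 × 1.0402 × 1.054 × 1.0480 × 1.0609 × 1.0165 ≈ 1.3410018398.
Multiplying €472,159 by the price-level factor gives the future nominal sum.

€633,166.09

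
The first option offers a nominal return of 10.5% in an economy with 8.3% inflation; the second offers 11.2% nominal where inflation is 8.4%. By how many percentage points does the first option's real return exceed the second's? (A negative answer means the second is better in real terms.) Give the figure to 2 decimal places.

-0.55

The first option real return: 1.105/1.083 − 1 = 2.031%.
The second real return: 1.112/1.084 − 1 = 2.583%.
Difference: 2.031 − 2.583 = -0.552 pp.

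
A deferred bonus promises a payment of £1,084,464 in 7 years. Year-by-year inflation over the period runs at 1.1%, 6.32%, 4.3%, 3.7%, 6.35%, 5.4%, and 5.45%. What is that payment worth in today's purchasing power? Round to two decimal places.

Price-level factor over 7 years: 1.011 × 1.0632 × 1.043 × 1.037 × 1.0635 × 1.054 × 1.0545 ≈ 1.3742124459.
Purchasing power today: £1,084,464 divided by that factor.

£789,153.09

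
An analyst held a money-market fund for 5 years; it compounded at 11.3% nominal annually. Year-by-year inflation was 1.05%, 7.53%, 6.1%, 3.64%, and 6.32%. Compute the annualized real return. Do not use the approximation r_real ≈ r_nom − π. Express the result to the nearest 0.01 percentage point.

Cumulative inflation factor: 1.0105 × 1.0753 × 1.061 × 1.0364 × 1.0632 ≈ 1.27035.
Nominal growth factor: 1.70795. Real growth factor = 1.70795 / 1.27035 ≈ 1.34447.
Annualized: 1.34447^(1/5) − 1 ≈ 0.06099.

6.10%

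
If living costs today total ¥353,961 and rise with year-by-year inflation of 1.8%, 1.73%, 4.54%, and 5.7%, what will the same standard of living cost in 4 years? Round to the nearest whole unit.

¥405,051

Cumulative price-level factor: 1.018 × 1.0173 × 1.0454 × 1.057 ≈ 1.1443379625.
Multiplying ¥353,961 by the price-level factor gives the future nominal sum.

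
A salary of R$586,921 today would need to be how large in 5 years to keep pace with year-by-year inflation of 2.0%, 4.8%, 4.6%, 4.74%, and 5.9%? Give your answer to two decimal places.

Cumulative price-level factor: 1.020 × 1.048 × 1.046 × 1.0474 × 1.059 ≈ 1.2402283902.
The nominal amount required is R$586,921 scaled up by that factor.

R$727,916.09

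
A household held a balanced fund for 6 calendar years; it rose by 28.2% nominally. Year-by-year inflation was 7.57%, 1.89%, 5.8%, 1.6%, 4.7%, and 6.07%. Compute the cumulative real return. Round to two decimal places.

-2.02%

Cumulative inflation factor: 1.0757 × 1.0189 × 1.058 × 1.016 × 1.047 × 1.0607 ≈ 1.30840.
Nominal growth factor: 1.28200. Real growth factor = 1.28200 / 1.30840 ≈ 0.97982.
Total real return ≈ -2.0179%.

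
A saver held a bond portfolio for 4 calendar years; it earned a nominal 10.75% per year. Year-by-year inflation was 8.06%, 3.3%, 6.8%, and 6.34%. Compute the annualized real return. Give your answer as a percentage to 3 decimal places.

Cumulative inflation factor: 1.0806 × 1.033 × 1.068 × 1.0634 ≈ 1.26775.
Nominal growth factor: 1.50444. Real growth factor = 1.50444 / 1.26775 ≈ 1.18670.
Annualized: 1.18670^(1/4) − 1 ≈ 0.04372.

4.372%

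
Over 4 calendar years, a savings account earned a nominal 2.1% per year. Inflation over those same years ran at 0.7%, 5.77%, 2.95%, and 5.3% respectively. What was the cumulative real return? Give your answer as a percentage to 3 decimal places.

-5.886%

Cumulative inflation factor: 1.007 × 1.0577 × 1.0295 × 1.053 ≈ 1.15464.
Nominal growth factor: 1.08668. Real growth factor = 1.08668 / 1.15464 ≈ 0.94114.
Total real return ≈ -5.8856%.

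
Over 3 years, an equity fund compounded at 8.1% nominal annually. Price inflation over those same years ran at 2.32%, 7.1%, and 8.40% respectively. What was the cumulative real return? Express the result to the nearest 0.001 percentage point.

Cumulative inflation factor: 1.0232 × 1.071 × 1.0840 ≈ 1.18790.
Nominal growth factor: 1.26321. Real growth factor = 1.26321 / 1.18790 ≈ 1.06340.
Total real return ≈ 6.3403%.

6.340%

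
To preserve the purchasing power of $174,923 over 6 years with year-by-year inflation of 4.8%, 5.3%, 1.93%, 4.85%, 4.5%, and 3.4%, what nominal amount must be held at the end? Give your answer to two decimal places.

Cumulative price-level factor: 1.048 × 1.053 × 1.0193 × 1.0485 × 1.045 × 1.034 ≈ 1.2743741166.
The nominal amount required is $174,923 scaled up by that factor.

$222,917.34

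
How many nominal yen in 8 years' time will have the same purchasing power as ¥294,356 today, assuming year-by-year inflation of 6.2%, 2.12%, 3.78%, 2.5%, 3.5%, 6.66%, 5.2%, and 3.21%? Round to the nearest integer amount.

¥407,029

Cumulative price-level factor: 1.062 × 1.0212 × 1.0378 × 1.025 × 1.035 × 1.0666 × 1.052 × 1.0321 ≈ 1.3827774916.
The nominal amount required is ¥294,356 scaled up by that factor.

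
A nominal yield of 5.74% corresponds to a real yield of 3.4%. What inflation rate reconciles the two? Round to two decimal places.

From (1+r_nom) = (1+r_real)(1+π), we get 1+π = (1 + 5.74%)/(1 + 3.4%) = 1.0574/1.034 ≈ 1.02263.
So π ≈ 2.2631%.

2.26%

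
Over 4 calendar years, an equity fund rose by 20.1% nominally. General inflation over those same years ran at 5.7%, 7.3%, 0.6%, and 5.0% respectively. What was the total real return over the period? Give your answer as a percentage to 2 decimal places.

Cumulative inflation factor: 1.057 × 1.073 × 1.006 × 1.050 ≈ 1.19801.
Nominal growth factor: 1.20100. Real growth factor = 1.20100 / 1.19801 ≈ 1.00249.
Total real return ≈ 0.2492%.

0.25%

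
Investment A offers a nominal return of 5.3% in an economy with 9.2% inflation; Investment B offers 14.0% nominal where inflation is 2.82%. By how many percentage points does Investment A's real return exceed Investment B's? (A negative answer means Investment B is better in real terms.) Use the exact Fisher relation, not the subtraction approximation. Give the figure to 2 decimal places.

Investment A real return: 1.053/1.092 − 1 = -3.571%.
Investment B real return: 1.140/1.0282 − 1 = 10.873%.
Difference: -3.571 − 10.873 = -14.444 pp.

-14.44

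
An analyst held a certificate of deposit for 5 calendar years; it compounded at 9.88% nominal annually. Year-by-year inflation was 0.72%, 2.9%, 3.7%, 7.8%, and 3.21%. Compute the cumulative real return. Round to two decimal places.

33.95%

Cumulative inflation factor: 1.0072 × 1.029 × 1.037 × 1.078 × 1.0321 ≈ 1.19578.
Nominal growth factor: 1.60174. Real growth factor = 1.60174 / 1.19578 ≈ 1.33950.
Total real return ≈ 33.9500%.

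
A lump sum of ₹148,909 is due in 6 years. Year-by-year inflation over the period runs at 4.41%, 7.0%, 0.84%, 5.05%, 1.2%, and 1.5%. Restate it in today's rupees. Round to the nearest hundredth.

₹122,495.36

Price-level factor over 6 years: 1.0441 × 1.070 × 1.0084 × 1.0505 × 1.012 × 1.015 ≈ 1.2156297555.
Purchasing power today: ₹148,909 divided by that factor.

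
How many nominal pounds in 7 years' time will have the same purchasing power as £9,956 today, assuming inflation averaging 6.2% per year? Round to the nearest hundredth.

£15,168.98

Cumulative price-level factor: (1+6.2%)^7 ≈ 1.5236022917.
The nominal amount required is £9,956 scaled up by that factor.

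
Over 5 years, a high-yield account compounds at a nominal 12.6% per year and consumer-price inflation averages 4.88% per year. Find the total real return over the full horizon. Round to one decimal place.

The annual real rate is (1+12.6%)/(1+4.88%) − 1 = 7.3608%.
Compounded over 5 years: (1 + 0.073608)^5 − 1 ≈ 0.42636.

42.6%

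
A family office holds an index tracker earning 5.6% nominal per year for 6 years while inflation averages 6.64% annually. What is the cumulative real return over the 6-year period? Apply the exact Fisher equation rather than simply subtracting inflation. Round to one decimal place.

The annual real rate is (1+5.6%)/(1+6.64%) − 1 = -0.9752%.
Compounded over 6 years: (1 + -0.009752)^6 − 1 ≈ -0.05711.

-5.7%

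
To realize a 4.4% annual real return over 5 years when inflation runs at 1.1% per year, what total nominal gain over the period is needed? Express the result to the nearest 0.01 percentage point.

Required annual nominal rate: (1+4.4%)(1+1.1%) − 1 = 5.5484%.
Cumulative over 5 years: (1 + 0.055484)^5 − 1 ≈ 0.30996.

31.00%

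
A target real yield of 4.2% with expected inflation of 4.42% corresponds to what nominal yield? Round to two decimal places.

By the Fisher equation, 1 + r_nom = (1 + 4.2%)(1 + 4.42%) = 1.042 × 1.0442 = 1.0880564.
So r_nom = 8.80564%.

8.81%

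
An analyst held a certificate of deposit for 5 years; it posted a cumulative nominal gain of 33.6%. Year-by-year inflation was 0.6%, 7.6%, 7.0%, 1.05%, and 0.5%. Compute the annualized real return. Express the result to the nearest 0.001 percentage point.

2.580%

Cumulative inflation factor: 1.006 × 1.076 × 1.070 × 1.0105 × 1.005 ≈ 1.17624.
Nominal growth factor: 1.33600. Real growth factor = 1.33600 / 1.17624 ≈ 1.13582.
Annualized: 1.13582^(1/5) − 1 ≈ 0.02580.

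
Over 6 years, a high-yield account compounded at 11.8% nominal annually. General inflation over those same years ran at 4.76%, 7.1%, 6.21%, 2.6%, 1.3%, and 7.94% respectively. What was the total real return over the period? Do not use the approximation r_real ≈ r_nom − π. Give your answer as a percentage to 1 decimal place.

46.1%

Cumulative inflation factor: 1.0476 × 1.071 × 1.0621 × 1.026 × 1.013 × 1.0794 ≈ 1.33687.
Nominal growth factor: 1.95277. Real growth factor = 1.95277 / 1.33687 ≈ 1.46070.
Total real return ≈ 46.0701%.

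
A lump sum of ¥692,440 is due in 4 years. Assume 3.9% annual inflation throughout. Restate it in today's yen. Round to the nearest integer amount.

¥594,183

Price-level factor over 4 years: (1 + 3.9%)^4 ≈ 1.1653655894.
Purchasing power today: ¥692,440 divided by that factor.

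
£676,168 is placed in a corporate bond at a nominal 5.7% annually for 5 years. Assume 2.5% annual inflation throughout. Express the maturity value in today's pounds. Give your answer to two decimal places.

Nominal value at maturity: £676,168 × (1 + 5.7%)^5 ≈ £892,132.89.
Price-level factor over 5 years: (1 + 2.5%)^5 ≈ 1.1314082129.
Dividing the nominal maturity value by the price-level factor gives the value in today's money.

£788,515.48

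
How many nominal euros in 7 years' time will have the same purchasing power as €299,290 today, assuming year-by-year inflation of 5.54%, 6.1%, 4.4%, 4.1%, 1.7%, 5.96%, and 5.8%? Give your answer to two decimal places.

Cumulative price-level factor: 1.0554 × 1.061 × 1.044 × 1.041 × 1.017 × 1.0596 × 1.058 ≈ 1.3874977009.
Multiplying €299,290 by the price-level factor gives the future nominal sum.

€415,264.19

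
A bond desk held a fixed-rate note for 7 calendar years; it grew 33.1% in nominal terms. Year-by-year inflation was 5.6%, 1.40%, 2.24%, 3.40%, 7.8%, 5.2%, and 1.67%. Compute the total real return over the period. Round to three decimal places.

Cumulative inflation factor: 1.056 × 1.0140 × 1.0224 × 1.0340 × 1.078 × 1.052 × 1.0167 ≈ 1.30518.
Nominal growth factor: 1.33100. Real growth factor = 1.33100 / 1.30518 ≈ 1.01978.
Total real return ≈ 1.9782%.

1.978%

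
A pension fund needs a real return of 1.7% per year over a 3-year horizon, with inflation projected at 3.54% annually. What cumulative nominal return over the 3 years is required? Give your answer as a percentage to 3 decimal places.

16.758%

Required annual nominal rate: (1+1.7%)(1+3.54%) − 1 = 5.30018%.
Cumulative over 3 years: (1 + 0.0530018)^3 − 1 ≈ 0.16758.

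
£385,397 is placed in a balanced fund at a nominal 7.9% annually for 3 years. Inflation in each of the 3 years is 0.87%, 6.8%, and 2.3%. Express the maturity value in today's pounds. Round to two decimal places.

£439,302.58

Nominal value at maturity: £385,397 × (1 + 7.9%)^3 ≈ £484,141.89.
Price-level factor over 3 years: 1.0087 × 1.068 × 1.023 = 1.1020693068.
Dividing the nominal maturity value by the price-level factor gives the value in today's money.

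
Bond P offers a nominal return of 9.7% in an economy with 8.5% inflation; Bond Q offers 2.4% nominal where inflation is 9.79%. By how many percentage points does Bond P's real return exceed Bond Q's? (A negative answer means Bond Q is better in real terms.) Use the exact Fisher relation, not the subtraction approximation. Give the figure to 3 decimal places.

7.837

Bond P real return: 1.097/1.085 − 1 = 1.1060%.
Bond Q real return: 1.024/1.0979 − 1 = -6.7310%.
Difference: 1.1060 − (-6.7310) = 7.8370 pp.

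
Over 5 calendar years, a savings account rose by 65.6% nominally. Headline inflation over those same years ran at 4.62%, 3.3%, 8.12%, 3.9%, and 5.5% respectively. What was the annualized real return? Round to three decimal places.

Cumulative inflation factor: 1.0462 × 1.033 × 1.0812 × 1.039 × 1.055 ≈ 1.28082.
Nominal growth factor: 1.65600. Real growth factor = 1.65600 / 1.28082 ≈ 1.29292.
Annualized: 1.29292^(1/5) − 1 ≈ 0.05272.

5.272%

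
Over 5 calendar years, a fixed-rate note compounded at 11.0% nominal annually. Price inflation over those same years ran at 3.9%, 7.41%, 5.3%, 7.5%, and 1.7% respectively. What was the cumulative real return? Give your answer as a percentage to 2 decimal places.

31.16%

Cumulative inflation factor: 1.039 × 1.0741 × 1.053 × 1.075 × 1.017 ≈ 1.28475.
Nominal growth factor: 1.68506. Real growth factor = 1.68506 / 1.28475 ≈ 1.31159.
Total real return ≈ 31.1586%.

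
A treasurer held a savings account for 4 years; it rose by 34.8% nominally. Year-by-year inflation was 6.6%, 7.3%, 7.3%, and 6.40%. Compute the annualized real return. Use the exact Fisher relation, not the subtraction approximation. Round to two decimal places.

Cumulative inflation factor: 1.066 × 1.073 × 1.073 × 1.0640 ≈ 1.30586.
Nominal growth factor: 1.34800. Real growth factor = 1.34800 / 1.30586 ≈ 1.03227.
Annualized: 1.03227^(1/4) − 1 ≈ 0.00797.

0.80%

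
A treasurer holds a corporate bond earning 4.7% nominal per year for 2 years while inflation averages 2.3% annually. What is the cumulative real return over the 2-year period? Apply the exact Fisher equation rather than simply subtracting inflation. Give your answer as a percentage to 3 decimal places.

4.747%

The annual real rate is (1+4.7%)/(1+2.3%) − 1 = 2.3460%.
Compounded over 2 years: (1 + 0.023460)^2 − 1 ≈ 0.04747.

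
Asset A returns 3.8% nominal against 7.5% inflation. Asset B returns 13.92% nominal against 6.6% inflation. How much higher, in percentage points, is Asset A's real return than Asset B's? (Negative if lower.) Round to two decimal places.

Asset A real return: 1.038/1.075 − 1 = -3.442%.
Asset B real return: 1.1392/1.066 − 1 = 6.867%.
Difference: -3.442 − 6.867 = -10.309 pp.

-10.31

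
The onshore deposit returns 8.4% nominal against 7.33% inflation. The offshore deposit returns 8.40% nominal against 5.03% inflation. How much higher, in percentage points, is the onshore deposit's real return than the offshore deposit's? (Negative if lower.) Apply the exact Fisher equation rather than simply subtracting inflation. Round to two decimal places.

-2.21

The onshore deposit real return: 1.084/1.0733 − 1 = 0.997%.
The offshore deposit real return: 1.0840/1.0503 − 1 = 3.209%.
Difference: 0.997 − 3.209 = -2.212 pp.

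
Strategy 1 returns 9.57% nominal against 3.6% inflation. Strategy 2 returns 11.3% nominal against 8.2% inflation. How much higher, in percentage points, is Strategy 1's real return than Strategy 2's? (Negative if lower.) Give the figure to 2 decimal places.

2.90

Strategy 1 real return: 1.0957/1.036 − 1 = 5.763%.
Strategy 2 real return: 1.113/1.082 − 1 = 2.865%.
Difference: 5.763 − 2.865 = 2.898 pp.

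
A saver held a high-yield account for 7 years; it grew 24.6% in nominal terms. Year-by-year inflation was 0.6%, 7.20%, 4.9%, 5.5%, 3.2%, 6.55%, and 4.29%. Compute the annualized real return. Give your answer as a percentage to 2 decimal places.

Cumulative inflation factor: 1.006 × 1.0720 × 1.049 × 1.055 × 1.032 × 1.0655 × 1.0429 ≈ 1.36866.
Nominal growth factor: 1.24600. Real growth factor = 1.24600 / 1.36866 ≈ 0.91038.
Annualized: 0.91038^(1/7) − 1 ≈ -0.01332.

-1.33%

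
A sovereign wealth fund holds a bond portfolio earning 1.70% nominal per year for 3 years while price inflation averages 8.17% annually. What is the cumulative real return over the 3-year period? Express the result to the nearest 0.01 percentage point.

-16.89%

The annual real rate is (1+1.70%)/(1+8.17%) − 1 = -5.9813%.
Compounded over 3 years: (1 + -0.059813)^3 − 1 ≈ -0.16892.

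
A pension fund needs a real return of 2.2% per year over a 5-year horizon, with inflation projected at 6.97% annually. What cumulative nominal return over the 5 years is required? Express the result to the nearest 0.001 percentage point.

Required annual nominal rate: (1+2.2%)(1+6.97%) − 1 = 9.32334%.
Cumulative over 5 years: (1 + 0.0932334)^5 − 1 ≈ 0.56158.

56.158%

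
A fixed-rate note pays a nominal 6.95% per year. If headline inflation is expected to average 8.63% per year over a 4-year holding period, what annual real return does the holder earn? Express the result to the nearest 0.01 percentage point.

With constant rates the annual real return is the same each year: (1+6.95%)/(1+8.63%) − 1 = -0.01547.

-1.55%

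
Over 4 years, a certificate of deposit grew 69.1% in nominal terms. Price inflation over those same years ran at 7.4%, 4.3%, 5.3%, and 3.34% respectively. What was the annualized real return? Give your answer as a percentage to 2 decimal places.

8.53%

Cumulative inflation factor: 1.074 × 1.043 × 1.053 × 1.0334 ≈ 1.21895.
Nominal growth factor: 1.69100. Real growth factor = 1.69100 / 1.21895 ≈ 1.38726.
Annualized: 1.38726^(1/4) − 1 ≈ 0.08527.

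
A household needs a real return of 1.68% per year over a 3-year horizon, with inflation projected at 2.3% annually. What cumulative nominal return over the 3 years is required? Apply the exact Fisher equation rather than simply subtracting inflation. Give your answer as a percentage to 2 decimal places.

Required annual nominal rate: (1+1.68%)(1+2.3%) − 1 = 4.01864%.
Cumulative over 3 years: (1 + 0.0401864)^3 − 1 ≈ 0.12547.

12.55%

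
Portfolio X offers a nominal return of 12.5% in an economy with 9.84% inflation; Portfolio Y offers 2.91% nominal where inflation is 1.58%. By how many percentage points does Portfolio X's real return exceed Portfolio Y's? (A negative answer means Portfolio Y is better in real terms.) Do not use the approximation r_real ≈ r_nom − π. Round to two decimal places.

Portfolio X real return: 1.125/1.0984 − 1 = 2.422%.
Portfolio Y real return: 1.0291/1.0158 − 1 = 1.309%.
Difference: 2.422 − 1.309 = 1.113 pp.

1.11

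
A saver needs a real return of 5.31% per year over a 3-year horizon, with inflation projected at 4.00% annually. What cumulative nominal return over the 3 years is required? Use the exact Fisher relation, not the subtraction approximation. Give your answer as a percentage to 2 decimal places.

Required annual nominal rate: (1+5.31%)(1+4.00%) − 1 = 9.5224%.
Cumulative over 3 years: (1 + 0.095224)^3 − 1 ≈ 0.31374.

31.37%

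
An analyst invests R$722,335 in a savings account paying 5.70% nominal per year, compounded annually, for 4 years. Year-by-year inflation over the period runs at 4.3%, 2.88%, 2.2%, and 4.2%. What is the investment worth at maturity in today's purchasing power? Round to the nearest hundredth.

R$789,050.37

Nominal value at maturity: R$722,335 × (1 + 5.70%)^4 ≈ R$901,651.29.
Price-level factor over 4 years: 1.043 × 1.0288 × 1.022 × 1.042 ≈ 1.1427043451.
The maturity value deflated by that factor is the answer in today's purchasing power.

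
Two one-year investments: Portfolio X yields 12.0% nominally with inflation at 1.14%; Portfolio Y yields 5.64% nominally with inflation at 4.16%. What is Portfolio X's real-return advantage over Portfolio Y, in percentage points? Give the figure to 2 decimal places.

Portfolio X real return: 1.120/1.0114 − 1 = 10.738%.
Portfolio Y real return: 1.0564/1.0416 − 1 = 1.421%.
Difference: 10.738 − 1.421 = 9.317 pp.

9.32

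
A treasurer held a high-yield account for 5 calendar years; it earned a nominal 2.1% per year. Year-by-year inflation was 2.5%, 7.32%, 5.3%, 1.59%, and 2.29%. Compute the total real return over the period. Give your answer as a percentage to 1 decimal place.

Cumulative inflation factor: 1.025 × 1.0732 × 1.053 × 1.0159 × 1.0229 ≈ 1.20370.
Nominal growth factor: 1.10950. Real growth factor = 1.10950 / 1.20370 ≈ 0.92175.
Total real return ≈ -7.8253%.

-7.8%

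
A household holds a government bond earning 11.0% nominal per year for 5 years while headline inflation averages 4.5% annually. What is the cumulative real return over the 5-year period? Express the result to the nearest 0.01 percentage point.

The annual real rate is (1+11.0%)/(1+4.5%) − 1 = 6.2201%.
Compounded over 5 years: (1 + 0.062201)^5 − 1 ≈ 0.35218.

35.22%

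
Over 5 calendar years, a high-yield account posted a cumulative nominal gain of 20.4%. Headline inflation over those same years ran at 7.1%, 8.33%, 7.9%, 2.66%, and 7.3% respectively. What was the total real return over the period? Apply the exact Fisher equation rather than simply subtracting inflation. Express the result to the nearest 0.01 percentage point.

-12.69%

Cumulative inflation factor: 1.071 × 1.0833 × 1.079 × 1.0266 × 1.073 ≈ 1.37899.
Nominal growth factor: 1.20400. Real growth factor = 1.20400 / 1.37899 ≈ 0.87310.
Total real return ≈ -12.6896%.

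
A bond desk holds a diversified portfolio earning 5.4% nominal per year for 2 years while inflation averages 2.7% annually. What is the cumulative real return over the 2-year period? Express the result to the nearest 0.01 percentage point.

The annual real rate is (1+5.4%)/(1+2.7%) − 1 = 2.6290%.
Compounded over 2 years: (1 + 0.026290)^2 − 1 ≈ 0.05327.

5.33%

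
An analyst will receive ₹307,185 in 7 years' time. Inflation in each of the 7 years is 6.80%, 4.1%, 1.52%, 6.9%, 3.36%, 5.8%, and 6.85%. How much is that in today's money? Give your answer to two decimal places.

₹217,889.36

Price-level factor over 7 years: 1.0680 × 1.041 × 1.0152 × 1.069 × 1.0336 × 1.058 × 1.0685 ≈ 1.4098210520.
Purchasing power today: ₹307,185 divided by that factor.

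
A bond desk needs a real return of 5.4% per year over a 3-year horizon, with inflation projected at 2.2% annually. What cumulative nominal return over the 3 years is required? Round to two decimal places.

Required annual nominal rate: (1+5.4%)(1+2.2%) − 1 = 7.7188%.
Cumulative over 3 years: (1 + 0.077188)^3 − 1 ≈ 0.24990.

24.99%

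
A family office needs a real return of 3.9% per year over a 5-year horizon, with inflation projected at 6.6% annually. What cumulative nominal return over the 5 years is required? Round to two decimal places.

Required annual nominal rate: (1+3.9%)(1+6.6%) − 1 = 10.7574%.
Cumulative over 5 years: (1 + 0.107574)^5 − 1 ≈ 0.66672.

66.67%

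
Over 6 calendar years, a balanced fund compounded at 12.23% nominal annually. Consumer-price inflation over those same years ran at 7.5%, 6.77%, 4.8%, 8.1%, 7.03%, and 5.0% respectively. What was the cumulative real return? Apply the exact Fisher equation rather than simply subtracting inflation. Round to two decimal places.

Cumulative inflation factor: 1.075 × 1.0677 × 1.048 × 1.081 × 1.0703 × 1.050 ≈ 1.46130.
Nominal growth factor: 1.99827. Real growth factor = 1.99827 / 1.46130 ≈ 1.36746.
Total real return ≈ 36.7459%.

36.75%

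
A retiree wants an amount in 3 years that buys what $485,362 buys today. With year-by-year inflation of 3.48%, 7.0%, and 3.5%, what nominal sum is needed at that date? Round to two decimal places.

Cumulative price-level factor: 1.0348 × 1.070 × 1.035 = 1.14598926.
Multiplying $485,362 by the price-level factor gives the future nominal sum.

$556,219.64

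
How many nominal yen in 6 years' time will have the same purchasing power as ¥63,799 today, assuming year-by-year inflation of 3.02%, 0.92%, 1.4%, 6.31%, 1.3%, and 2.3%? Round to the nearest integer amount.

¥74,099

Cumulative price-level factor: 1.0302 × 1.0092 × 1.014 × 1.0631 × 1.013 × 1.023 ≈ 1.1614377551.
Multiplying ¥63,799 by the price-level factor gives the future nominal sum.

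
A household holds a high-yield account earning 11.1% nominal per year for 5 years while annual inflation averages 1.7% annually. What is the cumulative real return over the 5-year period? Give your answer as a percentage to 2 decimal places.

55.58%

The annual real rate is (1+11.1%)/(1+1.7%) − 1 = 9.2429%.
Compounded over 5 years: (1 + 0.092429)^5 − 1 ≈ 0.55584.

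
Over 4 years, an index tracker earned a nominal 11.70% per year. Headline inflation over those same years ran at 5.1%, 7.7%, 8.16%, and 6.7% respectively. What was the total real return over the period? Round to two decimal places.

Cumulative inflation factor: 1.051 × 1.077 × 1.0816 × 1.067 ≈ 1.30632.
Nominal growth factor: 1.55673. Real growth factor = 1.55673 / 1.30632 ≈ 1.19169.
Total real return ≈ 19.1690%.

19.17%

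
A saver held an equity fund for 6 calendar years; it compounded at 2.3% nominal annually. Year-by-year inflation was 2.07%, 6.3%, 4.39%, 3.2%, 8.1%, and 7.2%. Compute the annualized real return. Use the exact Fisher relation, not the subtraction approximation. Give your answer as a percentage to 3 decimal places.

Cumulative inflation factor: 1.0207 × 1.063 × 1.0439 × 1.032 × 1.081 × 1.072 ≈ 1.35454.
Nominal growth factor: 1.14618. Real growth factor = 1.14618 / 1.35454 ≈ 0.84618.
Annualized: 0.84618^(1/6) − 1 ≈ -0.02745.

-2.745%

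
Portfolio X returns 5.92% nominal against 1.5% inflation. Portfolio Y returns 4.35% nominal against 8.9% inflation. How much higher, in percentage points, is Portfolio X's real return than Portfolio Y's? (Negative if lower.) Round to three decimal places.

8.533

Portfolio X real return: 1.0592/1.015 − 1 = 4.3547%.
Portfolio Y real return: 1.0435/1.089 − 1 = -4.1781%.
Difference: 4.3547 − (-4.1781) = 8.5328 pp.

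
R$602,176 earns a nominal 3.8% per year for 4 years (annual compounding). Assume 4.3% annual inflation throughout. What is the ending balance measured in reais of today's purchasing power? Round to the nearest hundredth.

R$590,711.77

Nominal value at maturity: R$602,176 × (1 + 3.8%)^4 ≈ R$699,057.43.
Price-level factor over 4 years: (1 + 4.3%)^4 ≈ 1.1834154468.
The maturity value deflated by that factor is the answer in today's purchasing power.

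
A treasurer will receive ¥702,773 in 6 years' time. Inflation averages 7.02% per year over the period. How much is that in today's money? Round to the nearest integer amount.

¥467,762

Price-level factor over 6 years: (1 + 7.02%)^6 ≈ 1.5024142006.
Purchasing power today: ¥702,773 divided by that factor.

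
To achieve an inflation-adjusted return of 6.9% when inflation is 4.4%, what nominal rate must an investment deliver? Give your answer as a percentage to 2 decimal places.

By the Fisher equation, 1 + r_nom = (1 + 6.9%)(1 + 4.4%) = 1.069 × 1.044 = 1.116036.
So r_nom = 11.6036%.

11.60%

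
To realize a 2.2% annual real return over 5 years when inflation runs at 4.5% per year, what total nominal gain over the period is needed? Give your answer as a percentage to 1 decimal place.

38.9%

Required annual nominal rate: (1+2.2%)(1+4.5%) − 1 = 6.799%.
Cumulative over 5 years: (1 + 0.06799)^5 − 1 ≈ 0.38943.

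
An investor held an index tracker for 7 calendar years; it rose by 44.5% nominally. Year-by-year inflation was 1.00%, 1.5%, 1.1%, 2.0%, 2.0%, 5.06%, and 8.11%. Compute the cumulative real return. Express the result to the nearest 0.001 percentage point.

Cumulative inflation factor: 1.0100 × 1.015 × 1.011 × 1.020 × 1.020 × 1.0506 × 1.0811 ≈ 1.22474.
Nominal growth factor: 1.44500. Real growth factor = 1.44500 / 1.22474 ≈ 1.17985.
Total real return ≈ 17.9847%.

17.985%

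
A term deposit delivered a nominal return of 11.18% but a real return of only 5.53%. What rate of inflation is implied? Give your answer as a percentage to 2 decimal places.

From (1+r_nom) = (1+r_real)(1+π), we get 1+π = (1 + 11.18%)/(1 + 5.53%) = 1.1118/1.0553 ≈ 1.05354.
So π ≈ 5.3539%.

5.35%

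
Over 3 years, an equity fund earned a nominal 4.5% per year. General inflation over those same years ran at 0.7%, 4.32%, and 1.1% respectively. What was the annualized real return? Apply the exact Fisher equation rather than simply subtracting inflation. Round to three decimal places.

2.424%

Cumulative inflation factor: 1.007 × 1.0432 × 1.011 ≈ 1.06206.
Nominal growth factor: 1.14117. Real growth factor = 1.14117 / 1.06206 ≈ 1.07449.
Annualized: 1.07449^(1/3) − 1 ≈ 0.02424.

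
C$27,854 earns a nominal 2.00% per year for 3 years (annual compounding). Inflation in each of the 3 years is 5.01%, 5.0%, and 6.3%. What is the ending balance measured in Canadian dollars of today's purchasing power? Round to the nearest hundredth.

C$25,219.41

Nominal value at maturity: C$27,854 × (1 + 2.00%)^3 ≈ C$29,558.89.
Price-level factor over 3 years: 1.0501 × 1.050 × 1.063 = 1.172069115.
Dividing the nominal maturity value by the price-level factor gives the value in today's money.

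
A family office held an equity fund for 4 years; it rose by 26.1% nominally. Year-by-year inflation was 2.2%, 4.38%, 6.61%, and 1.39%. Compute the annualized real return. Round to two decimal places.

Cumulative inflation factor: 1.022 × 1.0438 × 1.0661 × 1.0139 ≈ 1.15308.
Nominal growth factor: 1.26100. Real growth factor = 1.26100 / 1.15308 ≈ 1.09359.
Annualized: 1.09359^(1/4) − 1 ≈ 0.02262.

2.26%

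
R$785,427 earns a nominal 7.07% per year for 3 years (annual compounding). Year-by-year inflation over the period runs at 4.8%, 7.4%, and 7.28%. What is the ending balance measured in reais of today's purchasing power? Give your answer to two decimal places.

Nominal value at maturity: R$785,427 × (1 + 7.07%)^3 ≈ R$964,071.48.
Price-level factor over 3 years: 1.048 × 1.074 × 1.0728 = 1.2074921856.
The maturity value deflated by that factor is the answer in today's purchasing power.

R$798,408.05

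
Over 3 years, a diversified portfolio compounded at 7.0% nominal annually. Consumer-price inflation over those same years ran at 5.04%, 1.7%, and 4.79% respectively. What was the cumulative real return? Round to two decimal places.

Cumulative inflation factor: 1.0504 × 1.017 × 1.0479 ≈ 1.11943.
Nominal growth factor: 1.22504. Real growth factor = 1.22504 / 1.11943 ≈ 1.09435.
Total real return ≈ 9.4349%.

9.43%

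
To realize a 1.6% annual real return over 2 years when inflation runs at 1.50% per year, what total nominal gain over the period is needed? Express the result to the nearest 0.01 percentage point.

Required annual nominal rate: (1+1.6%)(1+1.50%) − 1 = 3.124%.
Cumulative over 2 years: (1 + 0.03124)^2 − 1 ≈ 0.06346.

6.35%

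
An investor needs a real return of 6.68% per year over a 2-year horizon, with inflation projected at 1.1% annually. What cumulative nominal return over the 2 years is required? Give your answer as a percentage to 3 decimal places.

16.324%

Required annual nominal rate: (1+6.68%)(1+1.1%) − 1 = 7.85348%.
Cumulative over 2 years: (1 + 0.0785348)^2 − 1 ≈ 0.16324.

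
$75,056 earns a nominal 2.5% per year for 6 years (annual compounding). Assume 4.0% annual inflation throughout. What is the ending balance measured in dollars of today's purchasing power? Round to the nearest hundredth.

Nominal value at maturity: $75,056 × (1 + 2.5%)^6 ≈ $87,041.95.
Price-level factor over 6 years: (1 + 4.0%)^6 ≈ 1.2653190185.
The maturity value deflated by that factor is the answer in today's purchasing power.

$68,790.52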